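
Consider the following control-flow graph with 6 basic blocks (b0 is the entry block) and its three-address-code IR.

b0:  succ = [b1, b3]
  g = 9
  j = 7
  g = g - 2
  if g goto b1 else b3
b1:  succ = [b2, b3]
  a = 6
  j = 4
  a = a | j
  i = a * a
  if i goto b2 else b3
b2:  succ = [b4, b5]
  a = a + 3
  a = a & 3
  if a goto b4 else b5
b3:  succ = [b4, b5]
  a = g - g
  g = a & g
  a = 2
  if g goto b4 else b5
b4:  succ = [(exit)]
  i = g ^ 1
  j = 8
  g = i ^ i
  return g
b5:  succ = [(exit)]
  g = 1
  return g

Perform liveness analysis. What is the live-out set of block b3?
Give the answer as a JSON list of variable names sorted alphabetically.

Answer: ["g"]

Working:
Per-block:
  b0: def={g,j} ue=∅
  b1: def={a,i,j} ue=∅
  b2: def={a} ue={a}
  b3: def={a,g} ue={g}
  b4: def={g,i,j} ue={g}
  b5: def={g} ue=∅

Backward fixpoint:
  live b0: ∅→{g}
  live b1: {g}→{a,g}
  live b2: {a,g}→{g}
  live b3: {g}→{g}
  live b4: {g}→∅
  live b5: ∅→∅

live-out(b3) = ["g"]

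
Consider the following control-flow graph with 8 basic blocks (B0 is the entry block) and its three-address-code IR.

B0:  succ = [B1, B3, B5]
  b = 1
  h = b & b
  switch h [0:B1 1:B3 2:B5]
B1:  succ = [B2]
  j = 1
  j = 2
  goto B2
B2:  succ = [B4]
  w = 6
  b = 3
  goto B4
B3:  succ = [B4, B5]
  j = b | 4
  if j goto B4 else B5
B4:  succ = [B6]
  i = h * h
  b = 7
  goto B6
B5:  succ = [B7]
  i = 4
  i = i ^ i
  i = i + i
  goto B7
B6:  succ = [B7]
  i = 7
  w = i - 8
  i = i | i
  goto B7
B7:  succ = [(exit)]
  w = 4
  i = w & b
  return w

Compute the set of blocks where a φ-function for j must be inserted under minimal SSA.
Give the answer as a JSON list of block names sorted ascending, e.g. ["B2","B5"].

Answer: ["B4", "B5", "B7"]

Working:
idom tree: B1←B0 B2←B1 B3←B0 B4←B0 B5←B0 B6←B4 B7←B0
Dom at joins:
  B4: preds {B2,B3}: {B0,B1,B2} ∩ {B0,B3} = {B0}; idom=B0
  B5: preds {B0,B3}: {B0} ∩ {B0,B3} = {B0}; idom=B0
  B7: preds {B5,B6}: {B0,B5} ∩ {B0,B4,B6} = {B0}; idom=B0

Frontier:
  B4←B2: walk B2→B1 to B0
  B4←B3: walk B3 to B0
  B5←B0: walk · to B0
  B5←B3: walk B3 to B0
  B7←B5: walk B5 to B0
  B7←B6: walk B6→B4 to B0
  B0 → ∅
  B1 → {B4}
  B2 → {B4}
  B3 → {B4,B5}
  B4 → {B7}
  B5 → {B7}
  B6 → {B7}
  B7 → ∅

φ for j: defs {B1,B3}
  DF⁺ = {B4,B5,B7}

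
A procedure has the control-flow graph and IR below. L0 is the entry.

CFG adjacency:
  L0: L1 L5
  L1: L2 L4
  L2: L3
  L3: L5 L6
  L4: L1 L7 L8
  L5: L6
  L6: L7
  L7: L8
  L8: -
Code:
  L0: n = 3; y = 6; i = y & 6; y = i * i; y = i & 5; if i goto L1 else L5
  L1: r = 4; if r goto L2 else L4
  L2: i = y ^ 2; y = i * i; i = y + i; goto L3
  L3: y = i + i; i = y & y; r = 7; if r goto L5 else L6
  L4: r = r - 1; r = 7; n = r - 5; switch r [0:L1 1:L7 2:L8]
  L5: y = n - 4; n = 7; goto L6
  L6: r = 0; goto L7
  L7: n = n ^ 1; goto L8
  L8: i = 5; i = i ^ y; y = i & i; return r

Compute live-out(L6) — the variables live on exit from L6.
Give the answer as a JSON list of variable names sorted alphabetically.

def/use:
  L0: def={i,n,y} ue=∅
  L1: def={r} ue=∅
  L2: def={i,y} ue={y}
  L3: def={i,r,y} ue={i}
  L4: def={n,r} ue={r}
  L5: def={n,y} ue={n}
  L6: def={r} ue=∅
  L7: def={n} ue={n}
  L8: def={i,y} ue={r,y}

Backward fixpoint:
  live L0: ∅→{n,y}
  live L1: {n,y}→{n,r,y}
  live L2: {n,y}→{i,n}
  live L3: {i,n}→{n,y}
  live L4: {r,y}→{n,r,y}
  live L5: {n}→{n,y}
  live L6: {n,y}→{n,r,y}
  live L7: {n,r,y}→{r,y}
  live L8: {r,y}→∅

live-out(L6) = ["n", "r", "y"]

Answer: ["n", "r", "y"]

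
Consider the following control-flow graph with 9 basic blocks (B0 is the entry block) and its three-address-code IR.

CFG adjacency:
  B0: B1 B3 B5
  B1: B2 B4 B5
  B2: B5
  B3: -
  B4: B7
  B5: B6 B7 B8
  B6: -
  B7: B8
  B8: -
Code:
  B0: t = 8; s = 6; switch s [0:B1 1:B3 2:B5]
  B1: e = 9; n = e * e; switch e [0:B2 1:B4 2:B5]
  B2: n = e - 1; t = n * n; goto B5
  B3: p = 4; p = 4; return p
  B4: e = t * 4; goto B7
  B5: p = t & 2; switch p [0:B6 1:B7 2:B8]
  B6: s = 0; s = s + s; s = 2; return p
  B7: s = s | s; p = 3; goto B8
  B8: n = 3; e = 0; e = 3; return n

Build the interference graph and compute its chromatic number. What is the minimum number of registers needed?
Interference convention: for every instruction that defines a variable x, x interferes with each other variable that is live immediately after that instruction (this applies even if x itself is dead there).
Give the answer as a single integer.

def/use:
  B0: {s,t} / ∅
  B1: {e,n} / ∅
  B2: {n,t} / {e}
  B3: {p} / ∅
  B4: {e} / {t}
  B5: {p} / {t}
  B6: {s} / {p}
  B7: {p,s} / {s}
  B8: {e,n} / ∅

Backward fixpoint:
  B0: in=∅ out={s,t}
  B1: in={s,t} out={e,s,t}
  B2: in={e,s} out={s,t}
  B3: in=∅ out=∅
  B4: in={s,t} out={s}
  B5: in={s,t} out={p,s}
  B6: in={p} out=∅
  B7: in={s} out=∅
  B8: in=∅ out=∅

Interfere edges:
  e — {n,s,t}
  n — {e,s,t}
  p — {s}
  s — {e,n,p,t}
  t — {e,n,s}

Chromatic number:
  clique {e,n,s,t} ⇒ need ≥ 4
  assign e→R1 n→R2 p→R1 s→R0 t→R3 — no edge inside a register ⇒ χ ≤ 4
  χ = 4

Answer: 4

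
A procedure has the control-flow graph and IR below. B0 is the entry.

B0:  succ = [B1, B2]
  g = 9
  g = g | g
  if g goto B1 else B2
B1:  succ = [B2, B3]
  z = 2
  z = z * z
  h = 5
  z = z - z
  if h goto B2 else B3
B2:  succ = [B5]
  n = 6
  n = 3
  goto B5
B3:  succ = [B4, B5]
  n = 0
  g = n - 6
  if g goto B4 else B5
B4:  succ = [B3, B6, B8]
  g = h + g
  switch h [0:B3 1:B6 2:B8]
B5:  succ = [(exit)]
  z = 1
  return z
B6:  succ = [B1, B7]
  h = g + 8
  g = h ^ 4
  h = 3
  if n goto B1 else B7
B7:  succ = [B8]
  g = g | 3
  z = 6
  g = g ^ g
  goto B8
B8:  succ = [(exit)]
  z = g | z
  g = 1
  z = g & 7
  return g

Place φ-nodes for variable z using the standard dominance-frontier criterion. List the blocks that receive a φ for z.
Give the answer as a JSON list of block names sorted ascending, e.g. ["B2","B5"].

Answer: ["B1", "B2", "B5", "B8"]

Derivation:
idom tree: B1←B0 B2←B0 B3←B1 B4←B3 B5←B0 B6←B4 B7←B6 B8←B4
Join-block Dom:
  B1: preds {B0,B6}: {B0} ∩ {B0,B1,B3,B4,B6} = {B0}; idom=B0
  B2: preds {B0,B1}: {B0} ∩ {B0,B1} = {B0}; idom=B0
  B3: preds {B1,B4}: {B0,B1} ∩ {B0,B1,B3,B4} = {B0,B1}; idom=B1
  B5: preds {B2,B3}: {B0,B2} ∩ {B0,B1,B3} = {B0}; idom=B0
  B8: preds {B4,B7}: {B0,B1,B3,B4} ∩ {B0,B1,B3,B4,B6,B7} = {B0,B1,B3,B4}; idom=B4

DF walk-up:
  B1←B0: walk · to B0
  B1←B6: walk B6→B4→B3→B1 to B0
  B2←B0: walk · to B0
  B2←B1: walk B1 to B0
  B3←B1: walk · to B1
  B3←B4: walk B4→B3 to B1
  B5←B2: walk B2 to B0
  B5←B3: walk B3→B1 to B0
  B8←B4: walk · to B4
  B8←B7: walk B7→B6 to B4
  B0 → ∅
  B1 → {B1,B2,B5}
  B2 → {B5}
  B3 → {B1,B3,B5}
  B4 → {B1,B3}
  B5 → ∅
  B6 → {B1,B8}
  B7 → {B8}
  B8 → ∅

φ for z: defs {B1,B5,B7,B8}
  DF⁺ = {B1,B2,B5,B8}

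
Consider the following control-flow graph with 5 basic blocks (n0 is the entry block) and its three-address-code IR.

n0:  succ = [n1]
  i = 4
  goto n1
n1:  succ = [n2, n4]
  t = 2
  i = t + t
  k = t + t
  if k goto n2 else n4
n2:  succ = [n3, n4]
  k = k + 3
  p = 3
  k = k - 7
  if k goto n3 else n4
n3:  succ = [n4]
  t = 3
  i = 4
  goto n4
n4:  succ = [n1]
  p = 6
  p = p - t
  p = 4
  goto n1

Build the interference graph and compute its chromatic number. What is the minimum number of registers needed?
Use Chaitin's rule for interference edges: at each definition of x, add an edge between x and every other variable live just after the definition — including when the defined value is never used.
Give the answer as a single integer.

Per-block:
  n0: {i} / ∅
  n1: {i,k,t} / ∅
  n2: {k,p} / {k}
  n3: {i,t} / ∅
  n4: {p} / {t}

Backward fixpoint:
  n0 li=∅ lo=∅
  n1 li=∅ lo={k,t}
  n2 li={k,t} lo={t}
  n3 li=∅ lo={t}
  n4 li={t} lo=∅

Interference:
  i — {t}
  k — {p,t}
  p — {k,t}
  t — {i,k,p}

Colouring:
  clique {k,p,t} ⇒ need ≥ 3
  3-colouring: r0={t}  r1={i,k}  r2={p}
  χ = 3

Answer: 3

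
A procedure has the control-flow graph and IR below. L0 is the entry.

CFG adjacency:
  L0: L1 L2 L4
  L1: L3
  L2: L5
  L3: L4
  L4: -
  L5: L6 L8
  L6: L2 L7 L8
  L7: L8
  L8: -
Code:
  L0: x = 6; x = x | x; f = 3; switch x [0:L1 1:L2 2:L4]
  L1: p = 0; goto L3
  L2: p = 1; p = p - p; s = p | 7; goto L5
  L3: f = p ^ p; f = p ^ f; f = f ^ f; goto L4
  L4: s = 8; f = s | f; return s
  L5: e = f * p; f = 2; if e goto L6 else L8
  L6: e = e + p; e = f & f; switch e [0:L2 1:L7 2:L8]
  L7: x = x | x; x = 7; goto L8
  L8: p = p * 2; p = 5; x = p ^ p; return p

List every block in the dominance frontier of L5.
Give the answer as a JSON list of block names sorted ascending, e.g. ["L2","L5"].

idom tree: L1←L0 L2←L0 L3←L1 L4←L0 L5←L2 L6←L5 L7←L6 L8←L5
Dom∩ at merges:
  L2: preds {L0,L6}: {L0} ∩ {L0,L2,L5,L6} = {L0}; idom=L0
  L4: preds {L0,L3}: {L0} ∩ {L0,L1,L3} = {L0}; idom=L0
  L8: preds {L5,L6,L7}: {L0,L2,L5} ∩ {L0,L2,L5,L6} ∩ {L0,L2,L5,L6,L7} = {L0,L2,L5}; idom=L5

DF walk-up:
  join L2 pred L0: · stop@L0
  join L2 pred L6: L6→L5→L2 stop@L0
  join L4 pred L0: · stop@L0
  join L4 pred L3: L3→L1 stop@L0
  join L8 pred L5: · stop@L5
  join L8 pred L6: L6 stop@L5
  join L8 pred L7: L7→L6 stop@L5
  DF(L0)=∅
  DF(L1)={L4}
  DF(L2)={L2}
  DF(L3)={L4}
  DF(L4)=∅
  DF(L5)={L2}
  DF(L6)={L2,L8}
  DF(L7)={L8}
  DF(L8)=∅

DF(L5) = ["L2"]

Answer: ["L2"]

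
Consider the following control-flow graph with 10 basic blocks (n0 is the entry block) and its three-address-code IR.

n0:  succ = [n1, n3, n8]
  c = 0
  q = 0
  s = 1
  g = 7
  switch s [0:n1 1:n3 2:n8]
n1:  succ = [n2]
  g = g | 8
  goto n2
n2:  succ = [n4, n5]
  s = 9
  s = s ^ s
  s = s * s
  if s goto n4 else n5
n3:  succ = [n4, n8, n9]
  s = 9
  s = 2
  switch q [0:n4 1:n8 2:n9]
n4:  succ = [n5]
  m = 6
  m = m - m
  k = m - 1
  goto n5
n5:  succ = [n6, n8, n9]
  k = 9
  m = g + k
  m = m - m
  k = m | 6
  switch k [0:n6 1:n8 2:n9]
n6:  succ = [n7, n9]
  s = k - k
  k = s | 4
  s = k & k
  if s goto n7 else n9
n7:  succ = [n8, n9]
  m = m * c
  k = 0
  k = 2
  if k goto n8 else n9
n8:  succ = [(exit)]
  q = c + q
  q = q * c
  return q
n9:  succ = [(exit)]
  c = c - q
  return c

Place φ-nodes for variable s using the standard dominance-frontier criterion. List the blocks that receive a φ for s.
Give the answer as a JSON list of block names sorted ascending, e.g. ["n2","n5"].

idom tree: n1←n0 n2←n1 n3←n0 n4←n0 n5←n0 n6←n5 n7←n6 n8←n0 n9←n0
Dom∩ at merges:
  n4: preds {n2,n3}: {n0,n1,n2} ∩ {n0,n3} = {n0}; idom=n0
  n5: preds {n2,n4}: {n0,n1,n2} ∩ {n0,n4} = {n0}; idom=n0
  n8: preds {n0,n3,n5,n7}: {n0} ∩ {n0,n3} ∩ {n0,n5} ∩ {n0,n5,n6,n7} = {n0}; idom=n0
  n9: preds {n3,n5,n6,n7}: {n0,n3} ∩ {n0,n5} ∩ {n0,n5,n6} ∩ {n0,n5,n6,n7} = {n0}; idom=n0

DF derivation:
  join n4 pred n2: n2→n1 stop@n0
  join n4 pred n3: n3 stop@n0
  join n5 pred n2: n2→n1 stop@n0
  join n5 pred n4: n4 stop@n0
  join n8 pred n0: · stop@n0
  join n8 pred n3: n3 stop@n0
  join n8 pred n5: n5 stop@n0
  join n8 pred n7: n7→n6→n5 stop@n0
  join n9 pred n3: n3 stop@n0
  join n9 pred n5: n5 stop@n0
  join n9 pred n6: n6→n5 stop@n0
  join n9 pred n7: n7→n6→n5 stop@n0
  n0: DF=∅
  n1: DF={n4,n5}
  n2: DF={n4,n5}
  n3: DF={n4,n8,n9}
  n4: DF={n5}
  n5: DF={n8,n9}
  n6: DF={n8,n9}
  n7: DF={n8,n9}
  n8: DF=∅
  n9: DF=∅

φ for s: defs {n0,n2,n3,n6}
  DF⁺ = {n4,n5,n8,n9}

Answer: ["n4", "n5", "n8", "n9"]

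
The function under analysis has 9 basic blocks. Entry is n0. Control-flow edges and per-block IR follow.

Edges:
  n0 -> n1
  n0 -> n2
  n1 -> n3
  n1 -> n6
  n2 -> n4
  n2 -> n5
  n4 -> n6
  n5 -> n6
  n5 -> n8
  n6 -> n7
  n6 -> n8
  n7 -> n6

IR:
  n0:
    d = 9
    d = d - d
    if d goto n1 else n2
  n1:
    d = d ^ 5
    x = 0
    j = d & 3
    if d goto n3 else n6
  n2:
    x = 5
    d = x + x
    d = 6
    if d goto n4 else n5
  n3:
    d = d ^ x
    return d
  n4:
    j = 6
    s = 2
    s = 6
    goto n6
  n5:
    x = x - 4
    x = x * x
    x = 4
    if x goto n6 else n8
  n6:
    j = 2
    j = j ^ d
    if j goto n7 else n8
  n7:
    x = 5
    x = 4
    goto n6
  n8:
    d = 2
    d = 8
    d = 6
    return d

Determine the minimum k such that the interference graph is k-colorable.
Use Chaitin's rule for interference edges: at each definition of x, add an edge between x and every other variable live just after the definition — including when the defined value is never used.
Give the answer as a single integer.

Answer: 3

Analysis:
def/use:
  n0: def={d} ue=∅
  n1: def={d,j,x} ue={d}
  n2: def={d,x} ue=∅
  n3: def={d} ue={d,x}
  n4: def={j,s} ue=∅
  n5: def={x} ue={x}
  n6: def={j} ue={d}
  n7: def={x} ue=∅
  n8: def={d} ue=∅

Backward fixpoint:
  n0 li=∅ lo={d}
  n1 li={d} lo={d,x}
  n2 li=∅ lo={d,x}
  n3 li={d,x} lo=∅
  n4 li={d} lo={d}
  n5 li={d,x} lo={d}
  n6 li={d} lo={d}
  n7 li={d} lo={d}
  n8 li=∅ lo=∅

Interfere edges:
  d: {j,s,x}
  j: {d,x}
  s: {d}
  x: {d,j}

Colouring:
  clique {d,j,x} ⇒ need ≥ 3
  assign d→r0 j→r1 s→r1 x→r2 — no edge inside a register ⇒ χ ≤ 3
  χ = 3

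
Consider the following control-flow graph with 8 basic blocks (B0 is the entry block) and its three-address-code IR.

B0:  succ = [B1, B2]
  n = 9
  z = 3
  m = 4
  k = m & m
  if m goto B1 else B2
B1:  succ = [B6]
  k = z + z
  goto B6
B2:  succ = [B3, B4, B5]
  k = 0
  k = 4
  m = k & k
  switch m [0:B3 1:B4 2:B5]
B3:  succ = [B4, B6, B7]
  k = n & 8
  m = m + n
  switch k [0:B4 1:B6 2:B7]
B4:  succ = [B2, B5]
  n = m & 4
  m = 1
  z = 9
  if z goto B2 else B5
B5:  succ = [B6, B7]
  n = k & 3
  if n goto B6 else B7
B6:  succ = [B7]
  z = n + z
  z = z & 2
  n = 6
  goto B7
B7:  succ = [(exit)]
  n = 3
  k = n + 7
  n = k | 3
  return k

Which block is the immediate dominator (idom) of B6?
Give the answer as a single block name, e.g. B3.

Answer: B0

Working:
idom tree: B1←B0 B2←B0 B3←B2 B4←B2 B5←B2 B6←B0 B7←B0
Join-block Dom:
  B2: preds {B0,B4}: {B0} ∩ {B0,B2,B4} = {B0}; idom=B0
  B4: preds {B2,B3}: {B0,B2} ∩ {B0,B2,B3} = {B0,B2}; idom=B2
  B5: preds {B2,B4}: {B0,B2} ∩ {B0,B2,B4} = {B0,B2}; idom=B2
  B6: preds {B1,B3,B5}: {B0,B1} ∩ {B0,B2,B3} ∩ {B0,B2,B5} = {B0}; idom=B0
  B7: preds {B3,B5,B6}: {B0,B2,B3} ∩ {B0,B2,B5} ∩ {B0,B6} = {B0}; idom=B0

idom(B6) = B0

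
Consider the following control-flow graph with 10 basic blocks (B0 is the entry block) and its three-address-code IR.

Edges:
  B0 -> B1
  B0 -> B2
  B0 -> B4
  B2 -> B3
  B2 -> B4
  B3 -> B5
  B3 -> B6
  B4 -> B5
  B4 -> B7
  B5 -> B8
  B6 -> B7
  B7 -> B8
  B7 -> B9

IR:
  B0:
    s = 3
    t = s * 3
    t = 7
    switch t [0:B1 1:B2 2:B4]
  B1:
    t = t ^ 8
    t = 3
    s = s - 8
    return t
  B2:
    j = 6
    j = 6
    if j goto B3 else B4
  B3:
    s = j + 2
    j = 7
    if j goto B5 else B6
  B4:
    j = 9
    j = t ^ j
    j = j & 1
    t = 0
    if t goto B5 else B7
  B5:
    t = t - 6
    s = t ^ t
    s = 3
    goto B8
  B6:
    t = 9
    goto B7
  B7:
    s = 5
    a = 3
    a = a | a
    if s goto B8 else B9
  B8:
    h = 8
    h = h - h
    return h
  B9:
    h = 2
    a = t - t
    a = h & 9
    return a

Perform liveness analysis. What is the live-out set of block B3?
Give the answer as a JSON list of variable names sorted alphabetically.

def/use:
  B0: {s,t} / ∅
  B1: {s,t} / {s,t}
  B2: {j} / ∅
  B3: {j,s} / {j}
  B4: {j,t} / {t}
  B5: {s,t} / {t}
  B6: {t} / ∅
  B7: {a,s} / ∅
  B8: {h} / ∅
  B9: {a,h} / {t}

Live sets:
  B0 li=∅ lo={s,t}
  B1 li={s,t} lo=∅
  B2 li={t} lo={j,t}
  B3 li={j,t} lo={t}
  B4 li={t} lo={t}
  B5 li={t} lo=∅
  B6 li=∅ lo={t}
  B7 li={t} lo={t}
  B8 li=∅ lo=∅
  B9 li={t} lo=∅

live-out(B3) = ["t"]

Answer: ["t"]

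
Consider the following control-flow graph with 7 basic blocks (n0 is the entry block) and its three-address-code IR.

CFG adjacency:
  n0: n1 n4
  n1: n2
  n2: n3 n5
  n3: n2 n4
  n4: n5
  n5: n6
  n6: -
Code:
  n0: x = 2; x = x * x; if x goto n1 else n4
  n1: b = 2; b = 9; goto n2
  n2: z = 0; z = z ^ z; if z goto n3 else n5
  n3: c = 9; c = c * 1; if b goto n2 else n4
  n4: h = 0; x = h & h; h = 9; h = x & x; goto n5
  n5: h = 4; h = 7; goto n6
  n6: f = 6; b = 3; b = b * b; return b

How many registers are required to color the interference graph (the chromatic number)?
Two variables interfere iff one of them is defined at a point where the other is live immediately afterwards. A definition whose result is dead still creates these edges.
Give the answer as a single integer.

Answer: 2

Derivation:
def/use:
  n0: {x} / ∅
  n1: {b} / ∅
  n2: {z} / ∅
  n3: {c} / {b}
  n4: {h,x} / ∅
  n5: {h} / ∅
  n6: {b,f} / ∅

Liveness:
  n0 li=∅ lo=∅
  n1 li=∅ lo={b}
  n2 li={b} lo={b}
  n3 li={b} lo={b}
  n4 li=∅ lo=∅
  n5 li=∅ lo=∅
  n6 li=∅ lo=∅

Conflict graph:
  b: {c,z}
  c: {b}
  f: ∅
  h: {x}
  x: {h}
  z: {b}

Chromatic number:
  {b,c} pairwise interfere (2-clique) ⇒ χ ≥ 2
  2-colouring: r0={b,f,h}  r1={c,x,z}
  χ = 2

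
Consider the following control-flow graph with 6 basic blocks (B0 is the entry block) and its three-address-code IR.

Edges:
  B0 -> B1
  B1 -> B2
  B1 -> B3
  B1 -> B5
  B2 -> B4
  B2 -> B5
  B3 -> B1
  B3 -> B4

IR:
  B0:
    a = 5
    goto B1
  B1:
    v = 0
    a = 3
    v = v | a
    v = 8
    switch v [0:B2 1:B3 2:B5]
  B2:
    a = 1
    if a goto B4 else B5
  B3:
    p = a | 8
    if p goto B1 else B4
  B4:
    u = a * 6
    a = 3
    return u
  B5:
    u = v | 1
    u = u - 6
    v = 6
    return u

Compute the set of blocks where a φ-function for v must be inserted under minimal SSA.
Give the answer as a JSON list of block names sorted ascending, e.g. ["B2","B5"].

idom tree: B1←B0 B2←B1 B3←B1 B4←B1 B5←B1
Dom∩ at merges:
  B1: preds {B0,B3}: {B0} ∩ {B0,B1,B3} = {B0}; idom=B0
  B4: preds {B2,B3}: {B0,B1,B2} ∩ {B0,B1,B3} = {B0,B1}; idom=B1
  B5: preds {B1,B2}: {B0,B1} ∩ {B0,B1,B2} = {B0,B1}; idom=B1

Frontier:
  B1←B0: walk · to B0
  B1←B3: walk B3→B1 to B0
  B4←B2: walk B2 to B1
  B4←B3: walk B3 to B1
  B5←B1: walk · to B1
  B5←B2: walk B2 to B1
  DF(B0)=∅
  DF(B1)={B1}
  DF(B2)={B4,B5}
  DF(B3)={B1,B4}
  DF(B4)=∅
  DF(B5)=∅

φ for v: defs {B1,B5}
  DF⁺ = {B1}

Answer: ["B1"]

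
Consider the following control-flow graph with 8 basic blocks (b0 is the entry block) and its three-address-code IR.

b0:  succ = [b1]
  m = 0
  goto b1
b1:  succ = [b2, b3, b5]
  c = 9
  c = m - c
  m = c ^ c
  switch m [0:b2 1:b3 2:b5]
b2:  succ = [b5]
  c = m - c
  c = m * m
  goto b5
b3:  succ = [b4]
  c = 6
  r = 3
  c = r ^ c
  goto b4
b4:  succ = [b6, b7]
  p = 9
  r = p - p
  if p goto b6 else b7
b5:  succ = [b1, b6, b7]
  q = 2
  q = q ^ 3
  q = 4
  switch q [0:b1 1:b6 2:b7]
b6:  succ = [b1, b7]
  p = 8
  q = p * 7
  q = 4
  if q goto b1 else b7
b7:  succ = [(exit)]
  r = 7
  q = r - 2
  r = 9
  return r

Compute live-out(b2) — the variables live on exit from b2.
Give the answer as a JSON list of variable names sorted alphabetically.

Per-block:
  b0: def={m} ue=∅
  b1: def={c,m} ue={m}
  b2: def={c} ue={c,m}
  b3: def={c,r} ue=∅
  b4: def={p,r} ue=∅
  b5: def={q} ue=∅
  b6: def={p,q} ue=∅
  b7: def={q,r} ue=∅

Liveness:
  b0: in=∅ out={m}
  b1: in={m} out={c,m}
  b2: in={c,m} out={m}
  b3: in={m} out={m}
  b4: in={m} out={m}
  b5: in={m} out={m}
  b6: in={m} out={m}
  b7: in=∅ out=∅

live-out(b2) = ["m"]

Answer: ["m"]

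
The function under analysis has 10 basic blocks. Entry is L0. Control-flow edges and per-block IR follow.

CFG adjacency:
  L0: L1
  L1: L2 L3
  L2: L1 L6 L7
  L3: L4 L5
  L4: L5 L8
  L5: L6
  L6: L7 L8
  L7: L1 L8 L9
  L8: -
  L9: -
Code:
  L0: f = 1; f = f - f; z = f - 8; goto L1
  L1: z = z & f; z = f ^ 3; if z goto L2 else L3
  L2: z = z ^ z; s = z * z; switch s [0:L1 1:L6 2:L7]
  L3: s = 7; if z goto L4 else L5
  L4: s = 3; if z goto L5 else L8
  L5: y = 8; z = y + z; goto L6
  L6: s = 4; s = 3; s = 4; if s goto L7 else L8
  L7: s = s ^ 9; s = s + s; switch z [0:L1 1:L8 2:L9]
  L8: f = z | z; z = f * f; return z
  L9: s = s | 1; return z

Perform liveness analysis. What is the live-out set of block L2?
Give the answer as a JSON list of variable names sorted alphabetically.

Answer: ["f", "s", "z"]

Derivation:
def/use:
  L0: {f,z} / ∅
  L1: {z} / {f,z}
  L2: {s,z} / {z}
  L3: {s} / {z}
  L4: {s} / {z}
  L5: {y,z} / {z}
  L6: {s} / ∅
  L7: {s} / {s,z}
  L8: {f,z} / {z}
  L9: {s} / {s,z}

Liveness:
  L0 li=∅ lo={f,z}
  L1 li={f,z} lo={f,z}
  L2 li={f,z} lo={f,s,z}
  L3 li={f,z} lo={f,z}
  L4 li={f,z} lo={f,z}
  L5 li={f,z} lo={f,z}
  L6 li={f,z} lo={f,s,z}
  L7 li={f,s,z} lo={f,s,z}
  L8 li={z} lo=∅
  L9 li={s,z} lo=∅

live-out(L2) = ["f", "s", "z"]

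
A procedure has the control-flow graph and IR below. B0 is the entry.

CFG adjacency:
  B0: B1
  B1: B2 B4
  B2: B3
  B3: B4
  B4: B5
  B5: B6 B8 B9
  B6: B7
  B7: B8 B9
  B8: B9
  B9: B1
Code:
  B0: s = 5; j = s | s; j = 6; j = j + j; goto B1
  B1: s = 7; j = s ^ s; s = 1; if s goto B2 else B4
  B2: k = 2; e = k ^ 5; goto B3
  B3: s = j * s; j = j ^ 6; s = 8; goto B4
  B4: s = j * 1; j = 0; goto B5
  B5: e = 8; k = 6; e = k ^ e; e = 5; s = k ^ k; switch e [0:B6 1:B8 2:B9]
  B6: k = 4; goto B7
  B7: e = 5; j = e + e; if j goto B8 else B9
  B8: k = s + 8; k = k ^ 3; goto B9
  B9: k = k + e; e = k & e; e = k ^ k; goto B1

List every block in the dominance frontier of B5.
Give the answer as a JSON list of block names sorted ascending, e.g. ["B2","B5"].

idom tree: B1←B0 B2←B1 B3←B2 B4←B1 B5←B4 B6←B5 B7←B6 B8←B5 B9←B5
Join-block Dom:
  B1: preds {B0,B9}: {B0} ∩ {B0,B1,B4,B5,B9} = {B0}; idom=B0
  B4: preds {B1,B3}: {B0,B1} ∩ {B0,B1,B2,B3} = {B0,B1}; idom=B1
  B8: preds {B5,B7}: {B0,B1,B4,B5} ∩ {B0,B1,B4,B5,B6,B7} = {B0,B1,B4,B5}; idom=B5
  B9: preds {B5,B7,B8}: {B0,B1,B4,B5} ∩ {B0,B1,B4,B5,B6,B7} ∩ {B0,B1,B4,B5,B8} = {B0,B1,B4,B5}; idom=B5

DF derivation:
  B1←B0: walk · to B0
  B1←B9: walk B9→B5→B4→B1 to B0
  B4←B1: walk · to B1
  B4←B3: walk B3→B2 to B1
  B8←B5: walk · to B5
  B8←B7: walk B7→B6 to B5
  B9←B5: walk · to B5
  B9←B7: walk B7→B6 to B5
  B9←B8: walk B8 to B5
  DF(B0)=∅
  DF(B1)={B1}
  DF(B2)={B4}
  DF(B3)={B4}
  DF(B4)={B1}
  DF(B5)={B1}
  DF(B6)={B8,B9}
  DF(B7)={B8,B9}
  DF(B8)={B9}
  DF(B9)={B1}

DF(B5) = ["B1"]

Answer: ["B1"]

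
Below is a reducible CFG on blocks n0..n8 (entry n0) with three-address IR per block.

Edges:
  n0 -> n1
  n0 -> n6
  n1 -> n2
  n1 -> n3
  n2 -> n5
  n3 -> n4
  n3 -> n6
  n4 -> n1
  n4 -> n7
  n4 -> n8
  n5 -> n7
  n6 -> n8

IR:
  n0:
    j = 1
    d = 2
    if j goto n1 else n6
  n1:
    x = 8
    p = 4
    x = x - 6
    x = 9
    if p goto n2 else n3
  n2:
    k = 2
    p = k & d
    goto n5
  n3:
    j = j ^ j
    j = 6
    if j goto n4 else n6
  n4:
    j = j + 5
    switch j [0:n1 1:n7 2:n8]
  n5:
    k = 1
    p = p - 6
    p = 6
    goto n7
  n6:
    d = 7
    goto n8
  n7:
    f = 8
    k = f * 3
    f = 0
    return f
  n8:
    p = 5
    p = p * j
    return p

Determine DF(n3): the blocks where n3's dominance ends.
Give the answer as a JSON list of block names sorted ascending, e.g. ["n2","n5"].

Answer: ["n1", "n6", "n7", "n8"]

Derivation:
idom tree: n1←n0 n2←n1 n3←n1 n4←n3 n5←n2 n6←n0 n7←n1 n8←n0
Join-block Dom:
  n1: preds {n0,n4}: {n0} ∩ {n0,n1,n3,n4} = {n0}; idom=n0
  n6: preds {n0,n3}: {n0} ∩ {n0,n1,n3} = {n0}; idom=n0
  n7: preds {n4,n5}: {n0,n1,n3,n4} ∩ {n0,n1,n2,n5} = {n0,n1}; idom=n1
  n8: preds {n4,n6}: {n0,n1,n3,n4} ∩ {n0,n6} = {n0}; idom=n0

DF derivation:
  join n1 pred n0: · stop@n0
  join n1 pred n4: n4→n3→n1 stop@n0
  join n6 pred n0: · stop@n0
  join n6 pred n3: n3→n1 stop@n0
  join n7 pred n4: n4→n3 stop@n1
  join n7 pred n5: n5→n2 stop@n1
  join n8 pred n4: n4→n3→n1 stop@n0
  join n8 pred n6: n6 stop@n0
  n0: DF=∅
  n1: DF={n1,n6,n8}
  n2: DF={n7}
  n3: DF={n1,n6,n7,n8}
  n4: DF={n1,n7,n8}
  n5: DF={n7}
  n6: DF={n8}
  n7: DF=∅
  n8: DF=∅

DF(n3) = ["n1", "n6", "n7", "n8"]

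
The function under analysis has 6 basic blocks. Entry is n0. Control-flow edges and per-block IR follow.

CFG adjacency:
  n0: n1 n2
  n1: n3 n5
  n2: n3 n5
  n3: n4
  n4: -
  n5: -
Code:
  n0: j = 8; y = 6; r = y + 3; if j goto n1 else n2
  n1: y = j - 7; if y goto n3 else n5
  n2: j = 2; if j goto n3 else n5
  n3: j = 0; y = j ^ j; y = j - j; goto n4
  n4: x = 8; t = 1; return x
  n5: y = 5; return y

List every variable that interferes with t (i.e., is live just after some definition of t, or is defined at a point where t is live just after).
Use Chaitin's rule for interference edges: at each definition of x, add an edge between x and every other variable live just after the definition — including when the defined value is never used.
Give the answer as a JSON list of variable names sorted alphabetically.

Answer: ["x"]

Working:
def/use:
  n0: def={j,r,y} ue=∅
  n1: def={y} ue={j}
  n2: def={j} ue=∅
  n3: def={j,y} ue=∅
  n4: def={t,x} ue=∅
  n5: def={y} ue=∅

Live sets:
  n0: in=∅ out={j}
  n1: in={j} out=∅
  n2: in=∅ out=∅
  n3: in=∅ out=∅
  n4: in=∅ out=∅
  n5: in=∅ out=∅

Interference:
  j — {r,y}
  r — {j}
  t — {x}
  x — {t}
  y — {j}

N(t) = ["x"]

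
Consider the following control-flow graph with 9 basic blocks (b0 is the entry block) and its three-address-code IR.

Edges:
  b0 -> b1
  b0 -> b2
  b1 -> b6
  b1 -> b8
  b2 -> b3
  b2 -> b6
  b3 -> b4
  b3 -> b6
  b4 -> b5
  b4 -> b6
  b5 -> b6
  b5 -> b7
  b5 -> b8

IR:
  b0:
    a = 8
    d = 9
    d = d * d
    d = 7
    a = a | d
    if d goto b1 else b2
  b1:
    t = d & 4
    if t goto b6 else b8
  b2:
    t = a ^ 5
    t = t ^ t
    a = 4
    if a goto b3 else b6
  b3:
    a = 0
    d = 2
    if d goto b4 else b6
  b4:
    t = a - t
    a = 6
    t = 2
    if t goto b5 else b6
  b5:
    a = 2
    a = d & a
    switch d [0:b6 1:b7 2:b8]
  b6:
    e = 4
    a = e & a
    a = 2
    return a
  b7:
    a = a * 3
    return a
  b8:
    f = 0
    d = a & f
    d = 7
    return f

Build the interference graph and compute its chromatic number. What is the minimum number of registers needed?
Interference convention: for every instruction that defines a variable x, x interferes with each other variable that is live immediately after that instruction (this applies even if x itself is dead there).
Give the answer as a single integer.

Per-block:
  b0 def {a,d} use ∅
  b1 def {t} use {d}
  b2 def {a,t} use {a}
  b3 def {a,d} use ∅
  b4 def {a,t} use {a,t}
  b5 def {a} use {d}
  b6 def {a,e} use {a}
  b7 def {a} use {a}
  b8 def {d,f} use {a}

Live sets:
  b0 li=∅ lo={a,d}
  b1 li={a,d} lo={a}
  b2 li={a} lo={a,t}
  b3 li={t} lo={a,d,t}
  b4 li={a,d,t} lo={a,d}
  b5 li={d} lo={a}
  b6 li={a} lo=∅
  b7 li={a} lo=∅
  b8 li={a} lo=∅

Interfere edges:
  a: {d,e,f,t}
  d: {a,f,t}
  e: {a}
  f: {a,d}
  t: {a,d}

Chromatic number:
  lower bound: {a,d,f} mutually conflict ⇒ χ ≥ 3
  assign a→c0 d→c1 e→c1 f→c2 t→c2 — no edge inside a register ⇒ χ ≤ 3
  χ = 3

Answer: 3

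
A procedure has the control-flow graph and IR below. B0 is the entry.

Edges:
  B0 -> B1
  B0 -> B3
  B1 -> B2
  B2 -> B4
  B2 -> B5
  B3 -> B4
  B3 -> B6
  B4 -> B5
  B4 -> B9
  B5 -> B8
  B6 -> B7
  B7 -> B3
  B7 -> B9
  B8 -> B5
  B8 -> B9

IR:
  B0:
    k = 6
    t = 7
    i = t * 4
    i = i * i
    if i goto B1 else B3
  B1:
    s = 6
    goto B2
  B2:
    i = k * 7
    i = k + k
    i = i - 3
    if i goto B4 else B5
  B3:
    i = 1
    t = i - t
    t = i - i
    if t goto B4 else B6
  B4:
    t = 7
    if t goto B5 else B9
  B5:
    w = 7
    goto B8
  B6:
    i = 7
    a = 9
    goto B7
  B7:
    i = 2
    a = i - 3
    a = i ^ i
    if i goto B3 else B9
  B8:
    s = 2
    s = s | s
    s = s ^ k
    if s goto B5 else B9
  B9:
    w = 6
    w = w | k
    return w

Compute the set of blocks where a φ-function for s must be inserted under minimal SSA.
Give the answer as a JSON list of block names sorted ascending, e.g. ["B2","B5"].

Answer: ["B4", "B5", "B9"]

Analysis:
idom tree: B1←B0 B2←B1 B3←B0 B4←B0 B5←B0 B6←B3 B7←B6 B8←B5 B9←B0
Dom∩ at merges:
  B3: preds {B0,B7}: {B0} ∩ {B0,B3,B6,B7} = {B0}; idom=B0
  B4: preds {B2,B3}: {B0,B1,B2} ∩ {B0,B3} = {B0}; idom=B0
  B5: preds {B2,B4,B8}: {B0,B1,B2} ∩ {B0,B4} ∩ {B0,B5,B8} = {B0}; idom=B0
  B9: preds {B4,B7,B8}: {B0,B4} ∩ {B0,B3,B6,B7} ∩ {B0,B5,B8} = {B0}; idom=B0

DF derivation:
  join B3 pred B0: · stop@B0
  join B3 pred B7: B7→B6→B3 stop@B0
  join B4 pred B2: B2→B1 stop@B0
  join B4 pred B3: B3 stop@B0
  join B5 pred B2: B2→B1 stop@B0
  join B5 pred B4: B4 stop@B0
  join B5 pred B8: B8→B5 stop@B0
  join B9 pred B4: B4 stop@B0
  join B9 pred B7: B7→B6→B3 stop@B0
  join B9 pred B8: B8→B5 stop@B0
  B0: DF=∅
  B1: DF={B4,B5}
  B2: DF={B4,B5}
  B3: DF={B3,B4,B9}
  B4: DF={B5,B9}
  B5: DF={B5,B9}
  B6: DF={B3,B9}
  B7: DF={B3,B9}
  B8: DF={B5,B9}
  B9: DF=∅

φ for s: defs {B1,B8}
  DF⁺ = {B4,B5,B9}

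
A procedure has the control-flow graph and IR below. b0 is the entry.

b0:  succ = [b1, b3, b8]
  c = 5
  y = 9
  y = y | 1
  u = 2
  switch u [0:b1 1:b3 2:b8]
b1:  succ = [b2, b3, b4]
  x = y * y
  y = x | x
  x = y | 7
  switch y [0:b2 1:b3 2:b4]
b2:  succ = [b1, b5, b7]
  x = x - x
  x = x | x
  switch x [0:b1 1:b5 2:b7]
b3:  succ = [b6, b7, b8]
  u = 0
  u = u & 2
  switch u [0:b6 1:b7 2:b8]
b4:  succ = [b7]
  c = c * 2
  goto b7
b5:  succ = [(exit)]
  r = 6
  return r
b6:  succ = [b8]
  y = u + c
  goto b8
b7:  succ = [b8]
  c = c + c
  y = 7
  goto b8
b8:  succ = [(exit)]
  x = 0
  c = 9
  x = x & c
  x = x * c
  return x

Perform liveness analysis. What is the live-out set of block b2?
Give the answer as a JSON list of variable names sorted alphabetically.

Block summaries:
  b0 def {c,u,y} use ∅
  b1 def {x,y} use {y}
  b2 def {x} use {x}
  b3 def {u} use ∅
  b4 def {c} use {c}
  b5 def {r} use ∅
  b6 def {y} use {c,u}
  b7 def {c,y} use {c}
  b8 def {c,x} use ∅

Backward fixpoint:
  b0 li=∅ lo={c,y}
  b1 li={c,y} lo={c,x,y}
  b2 li={c,x,y} lo={c,y}
  b3 li={c} lo={c,u}
  b4 li={c} lo={c}
  b5 li=∅ lo=∅
  b6 li={c,u} lo=∅
  b7 li={c} lo=∅
  b8 li=∅ lo=∅

live-out(b2) = ["c", "y"]

Answer: ["c", "y"]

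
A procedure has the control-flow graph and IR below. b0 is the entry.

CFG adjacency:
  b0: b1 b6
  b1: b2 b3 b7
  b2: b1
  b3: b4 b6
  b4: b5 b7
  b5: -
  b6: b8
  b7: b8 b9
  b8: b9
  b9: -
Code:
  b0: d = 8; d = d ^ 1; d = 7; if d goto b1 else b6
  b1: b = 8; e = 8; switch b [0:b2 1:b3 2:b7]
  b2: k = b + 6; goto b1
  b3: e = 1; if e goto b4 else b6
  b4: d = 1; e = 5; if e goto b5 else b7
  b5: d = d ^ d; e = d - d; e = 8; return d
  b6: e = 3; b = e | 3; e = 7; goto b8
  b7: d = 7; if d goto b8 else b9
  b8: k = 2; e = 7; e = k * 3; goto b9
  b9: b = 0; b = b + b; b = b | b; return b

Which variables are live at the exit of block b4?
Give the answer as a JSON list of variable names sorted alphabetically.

Answer: ["d"]

Derivation:
Block summaries:
  b0: def={d} ue=∅
  b1: def={b,e} ue=∅
  b2: def={k} ue={b}
  b3: def={e} ue=∅
  b4: def={d,e} ue=∅
  b5: def={d,e} ue={d}
  b6: def={b,e} ue=∅
  b7: def={d} ue=∅
  b8: def={e,k} ue=∅
  b9: def={b} ue=∅

Liveness:
  b0 li=∅ lo=∅
  b1 li=∅ lo={b}
  b2 li={b} lo=∅
  b3 li=∅ lo=∅
  b4 li=∅ lo={d}
  b5 li={d} lo=∅
  b6 li=∅ lo=∅
  b7 li=∅ lo=∅
  b8 li=∅ lo=∅
  b9 li=∅ lo=∅

live-out(b4) = ["d"]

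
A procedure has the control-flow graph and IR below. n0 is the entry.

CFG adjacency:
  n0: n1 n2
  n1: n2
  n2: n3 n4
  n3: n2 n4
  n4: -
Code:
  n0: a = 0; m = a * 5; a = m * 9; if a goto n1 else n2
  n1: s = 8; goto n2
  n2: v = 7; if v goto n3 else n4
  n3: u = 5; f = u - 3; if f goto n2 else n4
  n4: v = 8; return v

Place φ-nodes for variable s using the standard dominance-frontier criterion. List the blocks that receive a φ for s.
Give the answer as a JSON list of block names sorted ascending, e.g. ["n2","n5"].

Answer: ["n2"]

Analysis:
idom tree: n1←n0 n2←n0 n3←n2 n4←n2
Dom∩ at merges:
  n2: preds {n0,n1,n3}: {n0} ∩ {n0,n1} ∩ {n0,n2,n3} = {n0}; idom=n0
  n4: preds {n2,n3}: {n0,n2} ∩ {n0,n2,n3} = {n0,n2}; idom=n2

DF walk-up:
  join n2 pred n0: · stop@n0
  join n2 pred n1: n1 stop@n0
  join n2 pred n3: n3→n2 stop@n0
  join n4 pred n2: · stop@n2
  join n4 pred n3: n3 stop@n2
  DF(n0)=∅
  DF(n1)={n2}
  DF(n2)={n2}
  DF(n3)={n2,n4}
  DF(n4)=∅

φ for s: defs {n1}
  DF⁺ = {n2}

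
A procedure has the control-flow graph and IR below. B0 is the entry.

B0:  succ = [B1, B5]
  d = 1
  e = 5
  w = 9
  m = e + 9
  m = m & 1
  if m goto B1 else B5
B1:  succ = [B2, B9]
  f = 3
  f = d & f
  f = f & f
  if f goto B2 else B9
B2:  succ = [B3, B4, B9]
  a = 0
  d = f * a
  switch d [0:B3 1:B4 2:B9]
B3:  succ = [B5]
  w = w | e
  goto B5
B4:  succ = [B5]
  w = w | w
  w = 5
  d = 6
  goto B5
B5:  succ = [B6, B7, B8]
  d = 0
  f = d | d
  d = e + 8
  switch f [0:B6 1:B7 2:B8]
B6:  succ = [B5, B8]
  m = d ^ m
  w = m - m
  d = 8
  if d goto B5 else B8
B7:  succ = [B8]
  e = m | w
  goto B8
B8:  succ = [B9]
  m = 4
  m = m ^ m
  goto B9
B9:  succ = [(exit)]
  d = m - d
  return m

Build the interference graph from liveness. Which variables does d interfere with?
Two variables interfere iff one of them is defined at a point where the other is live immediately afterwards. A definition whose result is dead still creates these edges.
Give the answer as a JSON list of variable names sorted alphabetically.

Answer: ["e", "f", "m", "w"]

Working:
Block summaries:
  B0: {d,e,m,w} / ∅
  B1: {f} / {d}
  B2: {a,d} / {f}
  B3: {w} / {e,w}
  B4: {d,w} / {w}
  B5: {d,f} / {e}
  B6: {d,m,w} / {d,m}
  B7: {e} / {m,w}
  B8: {m} / ∅
  B9: {d} / {d,m}

Live sets:
  live B0: ∅→{d,e,m,w}
  live B1: {d,e,m,w}→{d,e,f,m,w}
  live B2: {e,f,m,w}→{d,e,m,w}
  live B3: {e,m,w}→{e,m,w}
  live B4: {e,m,w}→{e,m,w}
  live B5: {e,m,w}→{d,e,m,w}
  live B6: {d,e,m}→{d,e,m,w}
  live B7: {d,m,w}→{d}
  live B8: {d}→{d,m}
  live B9: {d,m}→∅

Interference:
  a↔{e,f,m,w}
  d↔{e,f,m,w}
  e↔{a,d,f,m,w}
  f↔{a,d,e,m,w}
  m↔{a,d,e,f,w}
  w↔{a,d,e,f,m}

N(d) = ["e", "f", "m", "w"]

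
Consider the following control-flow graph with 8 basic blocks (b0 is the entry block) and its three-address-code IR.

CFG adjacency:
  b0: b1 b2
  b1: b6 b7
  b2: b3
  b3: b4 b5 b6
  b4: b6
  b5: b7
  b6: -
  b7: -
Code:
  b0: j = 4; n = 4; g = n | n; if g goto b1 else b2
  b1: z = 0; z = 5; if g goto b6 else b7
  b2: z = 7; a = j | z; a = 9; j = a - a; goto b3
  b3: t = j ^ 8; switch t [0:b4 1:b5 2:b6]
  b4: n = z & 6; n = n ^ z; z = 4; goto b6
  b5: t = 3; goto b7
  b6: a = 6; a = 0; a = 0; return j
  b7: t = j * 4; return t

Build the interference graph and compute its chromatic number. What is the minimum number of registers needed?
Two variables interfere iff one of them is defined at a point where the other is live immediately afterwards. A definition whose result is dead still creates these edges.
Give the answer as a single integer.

Per-block:
  b0: {g,j,n} / ∅
  b1: {z} / {g}
  b2: {a,j,z} / {j}
  b3: {t} / {j}
  b4: {n,z} / {z}
  b5: {t} / ∅
  b6: {a} / {j}
  b7: {t} / {j}

Backward fixpoint:
  b0 li=∅ lo={g,j}
  b1 li={g,j} lo={j}
  b2 li={j} lo={j,z}
  b3 li={j,z} lo={j,z}
  b4 li={j,z} lo={j}
  b5 li={j} lo={j}
  b6 li={j} lo=∅
  b7 li={j} lo=∅

Conflict graph:
  a: {j,z}
  g: {j,z}
  j: {a,g,n,t,z}
  n: {j,z}
  t: {j,z}
  z: {a,g,j,n,t}

Colouring:
  {a,j,z} pairwise interfere (3-clique) ⇒ χ ≥ 3
  3-colouring: r0={j}  r1={z}  r2={a,g,n,t}
  χ = 3

Answer: 3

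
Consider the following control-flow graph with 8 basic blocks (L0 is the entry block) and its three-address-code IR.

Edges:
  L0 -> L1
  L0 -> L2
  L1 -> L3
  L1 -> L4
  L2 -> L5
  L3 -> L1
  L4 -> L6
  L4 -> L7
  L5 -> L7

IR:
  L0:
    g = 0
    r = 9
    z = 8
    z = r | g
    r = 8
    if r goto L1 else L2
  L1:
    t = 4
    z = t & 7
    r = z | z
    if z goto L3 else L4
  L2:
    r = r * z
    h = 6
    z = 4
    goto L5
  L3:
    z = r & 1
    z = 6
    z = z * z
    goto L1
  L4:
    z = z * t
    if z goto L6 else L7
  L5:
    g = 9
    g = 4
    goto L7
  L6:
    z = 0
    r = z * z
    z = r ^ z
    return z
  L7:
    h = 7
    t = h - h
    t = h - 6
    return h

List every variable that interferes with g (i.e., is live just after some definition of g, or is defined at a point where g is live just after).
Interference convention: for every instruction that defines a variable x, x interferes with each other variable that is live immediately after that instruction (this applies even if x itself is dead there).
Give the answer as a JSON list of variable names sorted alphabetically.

Answer: ["r", "z"]

Analysis:
Per-block:
  L0 def {g,r,z} use ∅
  L1 def {r,t,z} use ∅
  L2 def {h,r,z} use {r,z}
  L3 def {z} use {r}
  L4 def {z} use {t,z}
  L5 def {g} use ∅
  L6 def {r,z} use ∅
  L7 def {h,t} use ∅

Liveness:
  L0: in=∅ out={r,z}
  L1: in=∅ out={r,t,z}
  L2: in={r,z} out=∅
  L3: in={r} out=∅
  L4: in={t,z} out=∅
  L5: in=∅ out=∅
  L6: in=∅ out=∅
  L7: in=∅ out=∅

Interfere edges:
  g — {r,z}
  h — {t}
  r — {g,t,z}
  t — {h,r,z}
  z — {g,r,t}

N(g) = ["r", "z"]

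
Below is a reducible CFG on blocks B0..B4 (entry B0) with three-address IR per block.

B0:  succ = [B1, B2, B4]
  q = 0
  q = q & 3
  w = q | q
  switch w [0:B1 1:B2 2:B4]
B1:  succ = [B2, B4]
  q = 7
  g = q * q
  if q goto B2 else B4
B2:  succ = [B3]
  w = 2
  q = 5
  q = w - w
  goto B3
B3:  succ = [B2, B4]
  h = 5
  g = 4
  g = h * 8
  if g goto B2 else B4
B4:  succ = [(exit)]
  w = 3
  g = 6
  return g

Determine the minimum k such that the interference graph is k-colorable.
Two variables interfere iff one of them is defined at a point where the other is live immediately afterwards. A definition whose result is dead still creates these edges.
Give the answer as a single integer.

def/use:
  B0: def={q,w} ue=∅
  B1: def={g,q} ue=∅
  B2: def={q,w} ue=∅
  B3: def={g,h} ue=∅
  B4: def={g,w} ue=∅

Backward fixpoint:
  B0 li=∅ lo=∅
  B1 li=∅ lo=∅
  B2 li=∅ lo=∅
  B3 li=∅ lo=∅
  B4 li=∅ lo=∅

Conflict graph:
  g↔{h,q}
  h↔{g}
  q↔{g,w}
  w↔{q}

Colouring:
  {g,h} pairwise interfere (2-clique) ⇒ χ ≥ 2
  assign g→R0 h→R1 q→R1 w→R0 — no edge inside a register ⇒ χ ≤ 2
  χ = 2

Answer: 2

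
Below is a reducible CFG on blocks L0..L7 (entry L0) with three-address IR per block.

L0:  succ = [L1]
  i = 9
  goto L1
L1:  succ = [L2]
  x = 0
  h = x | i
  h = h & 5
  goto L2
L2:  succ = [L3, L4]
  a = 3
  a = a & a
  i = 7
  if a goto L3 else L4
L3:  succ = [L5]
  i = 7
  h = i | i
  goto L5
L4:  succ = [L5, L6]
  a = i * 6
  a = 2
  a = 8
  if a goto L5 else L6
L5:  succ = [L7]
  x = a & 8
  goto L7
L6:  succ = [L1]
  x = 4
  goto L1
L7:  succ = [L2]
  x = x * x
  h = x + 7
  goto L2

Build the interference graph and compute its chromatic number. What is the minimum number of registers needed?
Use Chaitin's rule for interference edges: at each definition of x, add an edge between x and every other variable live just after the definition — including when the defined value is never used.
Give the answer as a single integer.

Per-block:
  L0: {i} / ∅
  L1: {h,x} / {i}
  L2: {a,i} / ∅
  L3: {h,i} / ∅
  L4: {a} / {i}
  L5: {x} / {a}
  L6: {x} / ∅
  L7: {h,x} / {x}

Live sets:
  L0 li=∅ lo={i}
  L1 li={i} lo=∅
  L2 li=∅ lo={a,i}
  L3 li={a} lo={a}
  L4 li={i} lo={a,i}
  L5 li={a} lo={x}
  L6 li={i} lo={i}
  L7 li={x} lo=∅

Interfere edges:
  a: {h,i}
  h: {a}
  i: {a,x}
  x: {i}

Colouring:
  clique {a,h} ⇒ need ≥ 2
  2-colouring: R0={a,x}  R1={h,i}
  χ = 2

Answer: 2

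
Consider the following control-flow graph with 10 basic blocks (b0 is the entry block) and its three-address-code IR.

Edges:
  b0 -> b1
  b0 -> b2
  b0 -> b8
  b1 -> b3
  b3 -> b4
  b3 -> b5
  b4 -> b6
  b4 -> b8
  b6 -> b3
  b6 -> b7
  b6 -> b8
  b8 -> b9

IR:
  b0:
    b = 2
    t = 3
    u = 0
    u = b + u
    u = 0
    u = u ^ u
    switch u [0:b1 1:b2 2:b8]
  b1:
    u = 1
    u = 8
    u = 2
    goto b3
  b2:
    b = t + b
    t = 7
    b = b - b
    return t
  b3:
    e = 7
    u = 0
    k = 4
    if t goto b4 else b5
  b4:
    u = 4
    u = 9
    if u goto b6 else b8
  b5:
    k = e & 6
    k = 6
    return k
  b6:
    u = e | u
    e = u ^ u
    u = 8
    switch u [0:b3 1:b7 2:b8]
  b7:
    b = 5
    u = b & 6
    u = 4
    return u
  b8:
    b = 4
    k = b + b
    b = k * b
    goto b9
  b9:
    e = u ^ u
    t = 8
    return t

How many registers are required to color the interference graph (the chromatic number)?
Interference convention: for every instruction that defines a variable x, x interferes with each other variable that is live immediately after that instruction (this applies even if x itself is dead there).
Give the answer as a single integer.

Answer: 4

Working:
Per-block:
  b0: def={b,t,u} ue=∅
  b1: def={u} ue=∅
  b2: def={b,t} ue={b,t}
  b3: def={e,k,u} ue={t}
  b4: def={u} ue=∅
  b5: def={k} ue={e}
  b6: def={e,u} ue={e,u}
  b7: def={b,u} ue=∅
  b8: def={b,k} ue=∅
  b9: def={e,t} ue={u}

Backward fixpoint:
  b0 li=∅ lo={b,t,u}
  b1 li={t} lo={t}
  b2 li={b,t} lo=∅
  b3 li={t} lo={e,t}
  b4 li={e,t} lo={e,t,u}
  b5 li={e} lo=∅
  b6 li={e,t,u} lo={t,u}
  b7 li=∅ lo=∅
  b8 li={u} lo={u}
  b9 li={u} lo=∅

Conflict graph:
  b: {k,t,u}
  e: {k,t,u}
  k: {b,e,t,u}
  t: {b,e,k,u}
  u: {b,e,k,t}

Chromatic number:
  {b,k,t,u} pairwise interfere (4-clique) ⇒ χ ≥ 4
  4-colouring: r0={k}  r1={t}  r2={u}  r3={b,e}
  χ = 4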